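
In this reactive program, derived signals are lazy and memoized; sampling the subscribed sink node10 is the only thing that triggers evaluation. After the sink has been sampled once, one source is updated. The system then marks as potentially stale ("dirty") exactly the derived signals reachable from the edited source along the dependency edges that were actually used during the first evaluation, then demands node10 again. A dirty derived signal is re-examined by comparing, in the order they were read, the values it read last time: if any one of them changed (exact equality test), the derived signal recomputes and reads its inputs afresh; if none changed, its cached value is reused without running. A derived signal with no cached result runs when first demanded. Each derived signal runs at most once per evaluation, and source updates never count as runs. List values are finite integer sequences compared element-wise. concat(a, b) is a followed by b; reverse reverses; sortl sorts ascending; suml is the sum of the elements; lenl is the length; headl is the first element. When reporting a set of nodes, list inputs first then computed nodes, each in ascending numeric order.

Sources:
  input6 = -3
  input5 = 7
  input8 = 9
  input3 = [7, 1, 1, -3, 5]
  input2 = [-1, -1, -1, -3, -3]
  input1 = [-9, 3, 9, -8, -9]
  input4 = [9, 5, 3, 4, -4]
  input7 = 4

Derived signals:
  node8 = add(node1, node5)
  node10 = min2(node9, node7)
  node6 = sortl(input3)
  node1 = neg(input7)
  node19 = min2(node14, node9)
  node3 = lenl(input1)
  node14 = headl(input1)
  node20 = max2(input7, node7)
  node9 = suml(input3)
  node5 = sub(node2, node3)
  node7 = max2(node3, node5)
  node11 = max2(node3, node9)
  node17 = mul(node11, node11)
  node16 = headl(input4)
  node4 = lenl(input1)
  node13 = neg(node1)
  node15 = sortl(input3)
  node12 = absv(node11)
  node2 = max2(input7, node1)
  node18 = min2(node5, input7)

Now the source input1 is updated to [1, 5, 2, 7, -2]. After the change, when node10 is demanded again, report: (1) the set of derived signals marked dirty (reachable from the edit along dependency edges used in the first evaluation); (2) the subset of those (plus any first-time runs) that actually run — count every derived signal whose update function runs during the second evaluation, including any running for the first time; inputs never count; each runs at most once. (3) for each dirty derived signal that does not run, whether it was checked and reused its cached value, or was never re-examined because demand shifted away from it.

First demand of the output computes:
  node1 = neg(4) = -4
  node2 = max2(4, -4) = 4
  node3 = lenl([-9, 3, 9, -8, -9]) = 5
  node5 = sub(4, 5) = -1
  node7 = max2(5, -1) = 5
  node9 = suml([7, 1, 1, -3, 5]) = 11
  node10 = min2(11, 5) = 5

After the edit, cleaning proceeds:
  node3: a read changed (input1 [-9, 3, 9, -8, -9]->[1, 5, 2, 7, -2]) — executes, giving 5 — identical to its old value.
  node5: dirty, but its reads are unchanged (node2 unchanged, node3 unchanged); cached -1 stands.
  node7: dirty, but its reads are unchanged (node3 unchanged, node5 unchanged); cached 5 stands.
  node10: dirty, but its reads are unchanged (node9 unchanged, node7 unchanged); cached 5 stands.

Note the absorption at node3: it re-runs yet its value is the same, leaving the output's value untouched.

The edit dirties: node3, node5, node7, node10.
1 derived signals run: node3.
Cache hits after checking: node5, node7, node10.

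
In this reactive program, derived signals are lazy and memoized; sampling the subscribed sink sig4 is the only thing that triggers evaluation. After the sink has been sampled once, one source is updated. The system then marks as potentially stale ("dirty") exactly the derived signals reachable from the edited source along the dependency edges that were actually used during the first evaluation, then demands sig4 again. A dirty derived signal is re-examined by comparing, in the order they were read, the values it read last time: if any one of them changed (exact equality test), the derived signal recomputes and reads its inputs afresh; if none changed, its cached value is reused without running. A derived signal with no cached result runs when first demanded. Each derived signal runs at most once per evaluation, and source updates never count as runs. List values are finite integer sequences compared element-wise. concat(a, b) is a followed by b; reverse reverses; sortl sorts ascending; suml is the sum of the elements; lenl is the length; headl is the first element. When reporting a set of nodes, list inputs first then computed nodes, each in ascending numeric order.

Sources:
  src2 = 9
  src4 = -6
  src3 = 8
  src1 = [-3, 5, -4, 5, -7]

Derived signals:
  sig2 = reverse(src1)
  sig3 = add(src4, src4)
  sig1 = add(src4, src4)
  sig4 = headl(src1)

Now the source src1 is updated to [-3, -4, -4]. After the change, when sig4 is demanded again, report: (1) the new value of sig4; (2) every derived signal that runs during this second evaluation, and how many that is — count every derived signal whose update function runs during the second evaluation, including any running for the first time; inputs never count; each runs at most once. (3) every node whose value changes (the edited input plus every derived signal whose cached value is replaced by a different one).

Demanding sig4 again yields -3.
1 derived signals run: sig4.
The nodes whose values change: src1.

First demand of the output computes:
  sig4 = headl([-3, 5, -4, 5, -7]) = -3

After the edit, cleaning proceeds:
  sig4: a read changed (src1 [-3, 5, -4, 5, -7]->[-3, -4, -4]) — executes, giving -3 — identical to its old value.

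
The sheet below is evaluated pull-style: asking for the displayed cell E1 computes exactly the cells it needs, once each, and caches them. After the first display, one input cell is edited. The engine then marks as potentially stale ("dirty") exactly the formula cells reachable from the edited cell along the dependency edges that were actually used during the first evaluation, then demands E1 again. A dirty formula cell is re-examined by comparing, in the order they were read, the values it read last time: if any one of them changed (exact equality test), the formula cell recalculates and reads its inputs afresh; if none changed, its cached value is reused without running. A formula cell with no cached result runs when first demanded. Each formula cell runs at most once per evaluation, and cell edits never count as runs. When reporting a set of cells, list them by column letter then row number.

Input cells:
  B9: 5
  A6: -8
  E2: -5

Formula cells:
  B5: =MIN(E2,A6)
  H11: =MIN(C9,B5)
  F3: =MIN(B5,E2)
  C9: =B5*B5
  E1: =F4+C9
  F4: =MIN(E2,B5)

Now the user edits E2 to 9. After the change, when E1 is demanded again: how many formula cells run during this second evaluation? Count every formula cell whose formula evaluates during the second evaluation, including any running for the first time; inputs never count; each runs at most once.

2 formula cells run: B5, F4.
Note where the cutoff bites: C9 is checked, finds nothing changed, and keeps its cache.

First demand of the output computes:
  B5 = MIN(-5, -8) = -8
  C9 = -8 * -8 = 64
  F4 = MIN(-5, -8) = -8
  E1 = -8 + 64 = 56

After the edit, cleaning proceeds:
  B5: a read changed (E2 -5->9) — executes, giving -8 — identical to its old value.
  C9: dirty, but its reads are unchanged (B5 unchanged, B5 unchanged); cached 64 stands.
  F4: a read changed (E2 -5->9) — executes, giving -8 — identical to its old value.
  E1: dirty, but its reads are unchanged (F4 unchanged, C9 unchanged); cached 56 stands.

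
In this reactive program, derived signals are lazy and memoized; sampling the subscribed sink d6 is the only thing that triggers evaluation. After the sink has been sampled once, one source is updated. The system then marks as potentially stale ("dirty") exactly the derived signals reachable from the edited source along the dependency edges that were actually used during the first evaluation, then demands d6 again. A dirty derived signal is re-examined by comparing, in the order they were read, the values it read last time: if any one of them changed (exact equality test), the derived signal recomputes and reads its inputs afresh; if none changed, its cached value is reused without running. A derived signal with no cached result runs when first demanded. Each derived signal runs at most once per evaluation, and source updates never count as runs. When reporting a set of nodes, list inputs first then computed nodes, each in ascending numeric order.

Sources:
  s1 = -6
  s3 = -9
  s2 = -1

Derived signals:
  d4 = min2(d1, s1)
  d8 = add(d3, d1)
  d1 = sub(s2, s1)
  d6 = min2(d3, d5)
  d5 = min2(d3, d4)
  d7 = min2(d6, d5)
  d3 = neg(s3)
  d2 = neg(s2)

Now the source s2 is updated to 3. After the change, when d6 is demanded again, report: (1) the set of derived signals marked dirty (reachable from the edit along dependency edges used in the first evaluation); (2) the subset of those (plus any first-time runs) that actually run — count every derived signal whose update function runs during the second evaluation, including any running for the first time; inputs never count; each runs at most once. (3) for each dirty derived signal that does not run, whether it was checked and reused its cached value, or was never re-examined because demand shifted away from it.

First demand of the output computes:
  d1 = sub(-1, -6) = 5
  d3 = neg(-9) = 9
  d4 = min2(5, -6) = -6
  d5 = min2(9, -6) = -6
  d6 = min2(9, -6) = -6

After the edit, cleaning proceeds:
  d1: a read changed (s2 -1->3) — executes, giving 9.
  d4: a read changed (d1 5->9) — executes, giving -6 — identical to its old value.
  d5: dirty, but its reads are unchanged (d3 unchanged, d4 unchanged); cached -6 stands.
  d6: dirty, but its reads are unchanged (d3 unchanged, d5 unchanged); cached -6 stands.

Note the absorption at d4: it re-runs yet its value is the same, leaving the output's value untouched.

The edit dirties: d1, d4, d5, d6.
2 derived signals run: d1, d4.
Cache hits after checking: d5, d6.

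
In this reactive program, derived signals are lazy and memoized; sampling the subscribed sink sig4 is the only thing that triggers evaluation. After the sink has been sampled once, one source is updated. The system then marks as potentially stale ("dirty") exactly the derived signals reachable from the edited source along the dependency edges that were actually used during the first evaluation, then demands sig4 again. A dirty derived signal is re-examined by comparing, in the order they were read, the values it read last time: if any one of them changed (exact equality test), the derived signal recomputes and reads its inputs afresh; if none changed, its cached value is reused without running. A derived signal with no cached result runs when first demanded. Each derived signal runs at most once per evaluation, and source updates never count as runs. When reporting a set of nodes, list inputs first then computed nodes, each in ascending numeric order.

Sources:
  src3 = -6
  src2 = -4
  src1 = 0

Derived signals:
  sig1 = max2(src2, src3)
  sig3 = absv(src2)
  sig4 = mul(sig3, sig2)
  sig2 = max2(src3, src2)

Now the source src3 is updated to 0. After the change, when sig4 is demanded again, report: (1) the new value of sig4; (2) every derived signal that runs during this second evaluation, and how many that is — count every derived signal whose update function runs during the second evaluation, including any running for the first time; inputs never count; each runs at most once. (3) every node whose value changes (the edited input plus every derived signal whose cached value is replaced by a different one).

Demanding sig4 again yields 0.
2 derived signals run: sig2, sig4.
The nodes whose values change: src3, sig2, sig4.

First demand of the output computes:
  sig2 = max2(-6, -4) = -4
  sig3 = absv(-4) = 4
  sig4 = mul(4, -4) = -16

After the edit, cleaning proceeds:
  sig2: a read changed (src3 -6->0) — executes, giving 0.
  sig4: a read changed (sig2 -4->0) — executes, giving 0.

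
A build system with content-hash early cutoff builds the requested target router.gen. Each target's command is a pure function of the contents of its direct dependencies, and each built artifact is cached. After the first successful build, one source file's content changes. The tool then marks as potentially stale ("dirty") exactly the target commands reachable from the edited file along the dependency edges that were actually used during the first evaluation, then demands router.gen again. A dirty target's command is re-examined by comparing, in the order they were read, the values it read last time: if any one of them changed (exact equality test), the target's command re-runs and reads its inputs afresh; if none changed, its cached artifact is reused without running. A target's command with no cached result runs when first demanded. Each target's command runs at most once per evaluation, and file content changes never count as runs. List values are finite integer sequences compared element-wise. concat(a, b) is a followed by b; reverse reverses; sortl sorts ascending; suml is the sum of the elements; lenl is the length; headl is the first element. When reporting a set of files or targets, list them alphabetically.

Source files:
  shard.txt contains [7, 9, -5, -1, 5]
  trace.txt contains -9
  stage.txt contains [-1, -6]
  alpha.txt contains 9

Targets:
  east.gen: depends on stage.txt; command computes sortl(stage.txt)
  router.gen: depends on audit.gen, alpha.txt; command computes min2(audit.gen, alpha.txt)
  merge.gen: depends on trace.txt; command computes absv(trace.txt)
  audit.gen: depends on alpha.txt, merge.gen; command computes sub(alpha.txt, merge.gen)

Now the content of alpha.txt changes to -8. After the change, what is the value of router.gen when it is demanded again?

New value of router.gen: -17.

First evaluation (everything demanded from the output):
  merge.gen = absv(-9) = 9
  audit.gen = sub(9, 9) = 0
  router.gen = min2(0, 9) = 0

Propagation after the edit:
  audit.gen: runs — alpha.txt 9->-8; result -17.
  router.gen: runs — audit.gen 0->-17; alpha.txt 9->-8; result -17.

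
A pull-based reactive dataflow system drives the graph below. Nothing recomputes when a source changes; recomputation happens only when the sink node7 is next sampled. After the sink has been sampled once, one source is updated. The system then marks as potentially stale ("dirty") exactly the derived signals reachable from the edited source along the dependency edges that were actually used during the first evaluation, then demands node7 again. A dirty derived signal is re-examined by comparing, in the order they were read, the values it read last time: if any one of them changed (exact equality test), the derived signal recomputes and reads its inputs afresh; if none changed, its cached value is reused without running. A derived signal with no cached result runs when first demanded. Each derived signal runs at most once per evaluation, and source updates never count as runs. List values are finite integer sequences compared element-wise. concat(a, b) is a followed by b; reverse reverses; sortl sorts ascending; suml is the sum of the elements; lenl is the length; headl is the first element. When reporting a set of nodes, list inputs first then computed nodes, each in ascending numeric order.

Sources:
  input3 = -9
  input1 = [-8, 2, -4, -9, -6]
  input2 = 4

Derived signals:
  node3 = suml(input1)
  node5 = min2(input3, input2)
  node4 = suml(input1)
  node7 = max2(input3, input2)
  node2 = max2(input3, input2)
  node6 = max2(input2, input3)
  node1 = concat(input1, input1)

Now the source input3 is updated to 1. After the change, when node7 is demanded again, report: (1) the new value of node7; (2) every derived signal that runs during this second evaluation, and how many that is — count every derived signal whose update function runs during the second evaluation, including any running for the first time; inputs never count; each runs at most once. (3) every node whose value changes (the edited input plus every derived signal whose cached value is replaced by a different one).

New value of node7: 4.
Derived signals that run: node7 — 1 in total.
Values that change: input3.

First evaluation (everything demanded from the output):
  node7 = max2(-9, 4) = 4

Propagation after the edit:
  node7: runs — input3 -9->1; result 4 (same value as before).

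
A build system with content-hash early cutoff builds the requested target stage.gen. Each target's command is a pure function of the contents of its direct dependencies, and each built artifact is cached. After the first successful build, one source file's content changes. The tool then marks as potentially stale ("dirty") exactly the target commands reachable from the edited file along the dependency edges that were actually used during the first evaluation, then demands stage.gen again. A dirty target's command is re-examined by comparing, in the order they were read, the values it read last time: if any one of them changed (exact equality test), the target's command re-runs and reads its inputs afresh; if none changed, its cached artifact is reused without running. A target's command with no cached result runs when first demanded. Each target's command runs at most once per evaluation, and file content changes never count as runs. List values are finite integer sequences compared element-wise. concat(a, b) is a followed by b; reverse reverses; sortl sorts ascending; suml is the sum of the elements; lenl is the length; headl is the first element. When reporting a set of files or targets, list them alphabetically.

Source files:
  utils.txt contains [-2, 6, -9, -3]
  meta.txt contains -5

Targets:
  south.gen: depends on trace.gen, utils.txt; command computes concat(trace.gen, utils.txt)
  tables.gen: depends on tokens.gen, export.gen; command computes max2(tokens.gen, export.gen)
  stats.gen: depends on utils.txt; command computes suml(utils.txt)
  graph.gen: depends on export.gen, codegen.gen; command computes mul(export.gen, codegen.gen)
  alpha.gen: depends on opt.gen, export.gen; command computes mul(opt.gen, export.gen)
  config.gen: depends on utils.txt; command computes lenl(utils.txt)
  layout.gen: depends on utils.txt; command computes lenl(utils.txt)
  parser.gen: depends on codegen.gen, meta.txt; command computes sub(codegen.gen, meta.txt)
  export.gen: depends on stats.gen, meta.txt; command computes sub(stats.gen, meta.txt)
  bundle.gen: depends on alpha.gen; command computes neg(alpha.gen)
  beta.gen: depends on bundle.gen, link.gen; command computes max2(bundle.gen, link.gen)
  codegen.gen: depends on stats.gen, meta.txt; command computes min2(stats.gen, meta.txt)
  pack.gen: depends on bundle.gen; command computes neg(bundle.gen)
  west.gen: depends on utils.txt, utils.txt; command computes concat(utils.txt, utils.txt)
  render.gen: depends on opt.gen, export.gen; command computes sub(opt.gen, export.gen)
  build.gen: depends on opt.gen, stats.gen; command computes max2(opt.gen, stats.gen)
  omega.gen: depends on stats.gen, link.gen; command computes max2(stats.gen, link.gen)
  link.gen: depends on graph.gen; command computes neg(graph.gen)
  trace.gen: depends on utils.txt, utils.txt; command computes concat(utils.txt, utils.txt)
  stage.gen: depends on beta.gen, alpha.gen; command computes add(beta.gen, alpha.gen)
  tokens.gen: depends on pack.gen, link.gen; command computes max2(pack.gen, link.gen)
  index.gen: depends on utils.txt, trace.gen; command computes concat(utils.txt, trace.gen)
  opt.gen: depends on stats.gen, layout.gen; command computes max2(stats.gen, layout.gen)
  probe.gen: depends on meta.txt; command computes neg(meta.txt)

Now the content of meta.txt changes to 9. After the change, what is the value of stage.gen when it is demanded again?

First evaluation (everything demanded from the output):
  layout.gen = lenl([-2, 6, -9, -3]) = 4
  stats.gen = suml([-2, 6, -9, -3]) = -8
  codegen.gen = min2(-8, -5) = -8
  export.gen = sub(-8, -5) = -3
  graph.gen = mul(-3, -8) = 24
  link.gen = neg(24) = -24
  opt.gen = max2(-8, 4) = 4
  alpha.gen = mul(4, -3) = -12
  bundle.gen = neg(-12) = 12
  beta.gen = max2(12, -24) = 12
  stage.gen = add(12, -12) = 0

Propagation after the edit:
  codegen.gen: runs — meta.txt -5->9; result -8 (same value as before).
  export.gen: runs — meta.txt -5->9; result -17.
  alpha.gen: runs — export.gen -3->-17; result -68.
  bundle.gen: runs — alpha.gen -12->-68; result 68.
  graph.gen: runs — export.gen -3->-17; result 136.
  link.gen: runs — graph.gen 24->136; result -136.
  beta.gen: runs — bundle.gen 12->68; link.gen -24->-136; result 68.
  stage.gen: runs — beta.gen 12->68; alpha.gen -12->-68; result 0 (same value as before).

New value of stage.gen: 0.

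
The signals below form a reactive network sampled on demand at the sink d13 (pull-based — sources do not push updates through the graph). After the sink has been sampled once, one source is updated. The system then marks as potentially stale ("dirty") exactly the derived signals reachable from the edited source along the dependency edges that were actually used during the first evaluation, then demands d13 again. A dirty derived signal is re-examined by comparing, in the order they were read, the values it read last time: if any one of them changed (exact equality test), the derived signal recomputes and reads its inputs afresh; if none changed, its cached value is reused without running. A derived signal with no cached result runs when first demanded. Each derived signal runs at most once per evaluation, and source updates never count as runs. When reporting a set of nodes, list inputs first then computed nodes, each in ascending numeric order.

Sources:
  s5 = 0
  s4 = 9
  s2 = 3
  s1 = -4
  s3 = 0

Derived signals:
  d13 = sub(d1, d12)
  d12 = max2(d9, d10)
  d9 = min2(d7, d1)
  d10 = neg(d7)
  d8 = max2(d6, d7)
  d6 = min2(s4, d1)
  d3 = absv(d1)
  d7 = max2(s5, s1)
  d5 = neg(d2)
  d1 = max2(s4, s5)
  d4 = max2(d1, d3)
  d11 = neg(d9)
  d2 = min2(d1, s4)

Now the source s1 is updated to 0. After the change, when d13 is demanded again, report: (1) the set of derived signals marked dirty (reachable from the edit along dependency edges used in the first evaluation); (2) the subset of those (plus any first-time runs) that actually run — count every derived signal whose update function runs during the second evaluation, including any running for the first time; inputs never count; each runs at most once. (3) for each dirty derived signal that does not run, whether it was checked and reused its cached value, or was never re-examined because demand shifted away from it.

Initial pass — values computed on the first demand:
  d1 = max2(9, 0) = 9
  d7 = max2(0, -4) = 0
  d9 = min2(0, 9) = 0
  d10 = neg(0) = 0
  d12 = max2(0, 0) = 0
  d13 = sub(9, 0) = 9

Second demand — change propagation:
  d7: re-runs because s1 -4->0; new result 0 (unchanged).
  d9: re-examined; everything it read last time is the same (d7 unchanged, d1 unchanged) — cache 0 kept, no run.
  d10: re-examined; everything it read last time is the same (d7 unchanged) — cache 0 kept, no run.
  d12: re-examined; everything it read last time is the same (d9 unchanged, d10 unchanged) — cache 0 kept, no run.
  d13: re-examined; everything it read last time is the same (d1 unchanged, d12 unchanged) — cache 9 kept, no run.

The important point: d7 recomputes to an identical value, and the output ends up unchanged.

Dirty set: d7, d9, d10, d12, d13.
Run set: d7 (1 run).
Re-examined without running (cache reused): d9, d10, d12, d13.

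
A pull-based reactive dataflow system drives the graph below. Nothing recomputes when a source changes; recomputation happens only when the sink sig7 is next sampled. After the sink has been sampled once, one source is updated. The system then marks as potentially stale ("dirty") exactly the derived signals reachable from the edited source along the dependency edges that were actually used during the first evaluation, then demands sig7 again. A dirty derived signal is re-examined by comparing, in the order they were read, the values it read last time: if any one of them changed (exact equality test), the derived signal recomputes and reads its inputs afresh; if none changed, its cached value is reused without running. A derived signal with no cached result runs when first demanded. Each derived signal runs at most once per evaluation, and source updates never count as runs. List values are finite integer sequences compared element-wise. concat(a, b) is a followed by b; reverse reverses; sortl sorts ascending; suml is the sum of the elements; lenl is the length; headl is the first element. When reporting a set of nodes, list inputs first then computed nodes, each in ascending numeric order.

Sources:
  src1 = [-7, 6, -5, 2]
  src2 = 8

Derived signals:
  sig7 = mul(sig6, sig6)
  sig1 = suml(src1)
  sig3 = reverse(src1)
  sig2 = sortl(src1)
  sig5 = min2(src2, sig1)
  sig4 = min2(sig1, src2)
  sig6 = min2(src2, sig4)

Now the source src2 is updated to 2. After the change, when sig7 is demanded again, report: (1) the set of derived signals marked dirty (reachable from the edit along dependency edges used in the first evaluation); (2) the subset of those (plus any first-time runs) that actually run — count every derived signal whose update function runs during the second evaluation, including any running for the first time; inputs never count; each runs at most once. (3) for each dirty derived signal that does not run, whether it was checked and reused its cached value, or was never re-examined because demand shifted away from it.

Marked dirty: sig4, sig6, sig7.
Derived signals that run: sig4, sig6 — 2 in total.
Checked but reused from cache: sig7.
Key observation: the cutoff stops propagation at sig7 — its inputs' values are unchanged, so it reuses its cache.

First evaluation (everything demanded from the output):
  sig1 = suml([-7, 6, -5, 2]) = -4
  sig4 = min2(-4, 8) = -4
  sig6 = min2(8, -4) = -4
  sig7 = mul(-4, -4) = 16

Propagation after the edit:
  sig4: runs — src2 8->2; result -4 (same value as before).
  sig6: runs — src2 8->2; result -4 (same value as before).
  sig7: checked — values it read are unchanged (sig6 unchanged, sig6 unchanged); reused cached 16 without running.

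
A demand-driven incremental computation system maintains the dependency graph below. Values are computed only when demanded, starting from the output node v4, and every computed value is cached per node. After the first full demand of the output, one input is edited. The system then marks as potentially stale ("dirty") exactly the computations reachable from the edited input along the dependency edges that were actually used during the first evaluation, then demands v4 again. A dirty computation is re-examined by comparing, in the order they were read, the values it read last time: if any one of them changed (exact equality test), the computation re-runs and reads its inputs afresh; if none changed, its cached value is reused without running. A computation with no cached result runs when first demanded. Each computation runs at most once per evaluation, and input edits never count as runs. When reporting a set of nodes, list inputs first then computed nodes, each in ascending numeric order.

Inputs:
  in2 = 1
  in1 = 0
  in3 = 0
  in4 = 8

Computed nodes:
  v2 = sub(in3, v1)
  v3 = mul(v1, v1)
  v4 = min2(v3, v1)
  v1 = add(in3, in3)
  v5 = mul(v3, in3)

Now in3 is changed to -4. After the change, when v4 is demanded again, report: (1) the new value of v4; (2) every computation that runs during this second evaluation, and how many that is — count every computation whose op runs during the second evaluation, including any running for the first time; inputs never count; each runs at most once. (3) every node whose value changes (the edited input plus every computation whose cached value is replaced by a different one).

First evaluation (everything demanded from the output):
  v1 = add(0, 0) = 0
  v3 = mul(0, 0) = 0
  v4 = min2(0, 0) = 0

Propagation after the edit:
  v1: runs — in3 0->-4; in3 0->-4; result -8.
  v3: runs — v1 0->-8; v1 0->-8; result 64.
  v4: runs — v3 0->64; v1 0->-8; result -8.

New value of v4: -8.
Computations that run: v1, v3, v4 — 3 in total.
Values that change: in3, v1, v3, v4.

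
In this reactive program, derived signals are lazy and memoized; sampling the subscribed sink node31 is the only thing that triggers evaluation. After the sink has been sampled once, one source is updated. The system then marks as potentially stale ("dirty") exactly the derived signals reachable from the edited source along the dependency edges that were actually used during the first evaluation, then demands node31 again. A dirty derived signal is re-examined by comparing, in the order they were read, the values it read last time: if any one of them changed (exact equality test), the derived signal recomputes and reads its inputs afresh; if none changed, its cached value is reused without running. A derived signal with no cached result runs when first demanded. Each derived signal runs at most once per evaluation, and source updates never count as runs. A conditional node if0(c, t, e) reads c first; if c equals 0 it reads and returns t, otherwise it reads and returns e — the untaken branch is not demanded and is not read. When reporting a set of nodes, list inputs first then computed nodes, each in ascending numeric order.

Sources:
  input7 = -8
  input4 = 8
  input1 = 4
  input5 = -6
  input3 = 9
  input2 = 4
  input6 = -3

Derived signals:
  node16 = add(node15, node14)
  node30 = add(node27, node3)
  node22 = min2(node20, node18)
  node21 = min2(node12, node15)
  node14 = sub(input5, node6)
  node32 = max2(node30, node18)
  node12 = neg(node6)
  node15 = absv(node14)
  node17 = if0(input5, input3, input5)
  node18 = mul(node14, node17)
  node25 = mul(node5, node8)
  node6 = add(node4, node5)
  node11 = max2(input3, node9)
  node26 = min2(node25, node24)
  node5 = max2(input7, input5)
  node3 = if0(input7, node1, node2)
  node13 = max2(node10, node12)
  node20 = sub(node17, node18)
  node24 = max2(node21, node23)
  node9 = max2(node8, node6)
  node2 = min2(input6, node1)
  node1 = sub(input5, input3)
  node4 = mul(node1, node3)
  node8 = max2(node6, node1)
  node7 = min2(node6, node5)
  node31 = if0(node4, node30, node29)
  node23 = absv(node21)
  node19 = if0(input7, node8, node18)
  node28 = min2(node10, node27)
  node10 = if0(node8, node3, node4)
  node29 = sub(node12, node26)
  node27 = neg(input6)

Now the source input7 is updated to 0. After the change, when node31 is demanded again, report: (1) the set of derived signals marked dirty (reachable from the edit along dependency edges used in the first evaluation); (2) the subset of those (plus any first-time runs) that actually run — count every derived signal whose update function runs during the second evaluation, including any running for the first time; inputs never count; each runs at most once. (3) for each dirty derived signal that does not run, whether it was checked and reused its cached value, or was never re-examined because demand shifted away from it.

The edit dirties: node3, node4, node5, node6, node8, node12, node14, node15, node21, node23, node24, node25, node26, node29, node31.
14 derived signals run: node3, node5, node6, node8, node12, node14, node15, node21, node23, node24, node25, node26, node29, node31.
Cache hits after checking: node4.
Note where the cutoff bites: node4 is checked, finds nothing changed, and keeps its cache.

First demand of the output computes:
  node1 = sub(-6, 9) = -15
  node2 = min2(-3, -15) = -15
  node3 = if0(input7=-8 -> else branch node2) = -15
  node4 = mul(-15, -15) = 225
  node5 = max2(-8, -6) = -6
  node6 = add(225, -6) = 219
  node8 = max2(219, -15) = 219
  node12 = neg(219) = -219
  node14 = sub(-6, 219) = -225
  node15 = absv(-225) = 225
  node21 = min2(-219, 225) = -219
  node23 = absv(-219) = 219
  node24 = max2(-219, 219) = 219
  node25 = mul(-6, 219) = -1314
  node26 = min2(-1314, 219) = -1314
  node29 = sub(-219, -1314) = 1095
  node31 = if0(node4=225 -> else branch node29) = 1095

After the edit, cleaning proceeds:
  node3: a read changed (input7 -8->0) — executes, giving -15 — identical to its old value.
  node4: dirty, but its reads are unchanged (node1 unchanged, node3 unchanged); cached 225 stands.
  node5: a read changed (input7 -8->0) — executes, giving 0.
  node6: a read changed (node5 -6->0) — executes, giving 225.
  node8: a read changed (node6 219->225) — executes, giving 225.
  node12: a read changed (node6 219->225) — executes, giving -225.
  node14: a read changed (node6 219->225) — executes, giving -231.
  node15: a read changed (node14 -225->-231) — executes, giving 231.
  node21: a read changed (node12 -219->-225; node15 225->231) — executes, giving -225.
  node23: a read changed (node21 -219->-225) — executes, giving 225.
  node24: a read changed (node21 -219->-225; node23 219->225) — executes, giving 225.
  node25: a read changed (node5 -6->0; node8 219->225) — executes, giving 0.
  node26: a read changed (node25 -1314->0; node24 219->225) — executes, giving 0.
  node29: a read changed (node12 -219->-225; node26 -1314->0) — executes, giving -225.
  node31: a read changed (node29 1095->-225) — executes, giving -225.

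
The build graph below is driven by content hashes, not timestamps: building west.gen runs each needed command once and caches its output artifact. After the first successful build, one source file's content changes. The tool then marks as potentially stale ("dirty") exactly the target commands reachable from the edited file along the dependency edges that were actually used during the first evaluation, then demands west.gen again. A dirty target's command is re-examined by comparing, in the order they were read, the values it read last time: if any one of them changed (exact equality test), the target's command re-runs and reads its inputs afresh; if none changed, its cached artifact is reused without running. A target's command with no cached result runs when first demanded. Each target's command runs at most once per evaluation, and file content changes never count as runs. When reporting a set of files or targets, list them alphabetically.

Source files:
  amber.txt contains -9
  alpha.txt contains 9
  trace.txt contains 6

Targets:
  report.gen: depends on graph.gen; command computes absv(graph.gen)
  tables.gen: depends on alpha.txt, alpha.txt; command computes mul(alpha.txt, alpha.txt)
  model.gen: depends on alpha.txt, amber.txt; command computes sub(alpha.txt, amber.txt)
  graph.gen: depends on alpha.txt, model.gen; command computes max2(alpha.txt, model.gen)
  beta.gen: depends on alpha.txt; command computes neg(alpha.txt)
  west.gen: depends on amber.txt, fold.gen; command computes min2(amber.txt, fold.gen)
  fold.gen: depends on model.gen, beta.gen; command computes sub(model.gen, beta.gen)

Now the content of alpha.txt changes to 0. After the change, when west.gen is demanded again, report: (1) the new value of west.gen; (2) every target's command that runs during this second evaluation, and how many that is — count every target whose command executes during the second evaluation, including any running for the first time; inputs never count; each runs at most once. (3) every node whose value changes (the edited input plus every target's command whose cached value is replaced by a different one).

west.gen now evaluates to -9.
Run set: beta.gen, fold.gen, model.gen, west.gen (4 run).
Changed values: alpha.txt, beta.gen, fold.gen, model.gen.

Initial pass — values computed on the first demand:
  beta.gen = neg(9) = -9
  model.gen = sub(9, -9) = 18
  fold.gen = sub(18, -9) = 27
  west.gen = min2(-9, 27) = -9

Second demand — change propagation:
  beta.gen: re-runs because alpha.txt 9->0; new result 0.
  model.gen: re-runs because alpha.txt 9->0; new result 9.
  fold.gen: re-runs because model.gen 18->9; beta.gen -9->0; new result 9.
  west.gen: re-runs because fold.gen 27->9; new result -9 (unchanged).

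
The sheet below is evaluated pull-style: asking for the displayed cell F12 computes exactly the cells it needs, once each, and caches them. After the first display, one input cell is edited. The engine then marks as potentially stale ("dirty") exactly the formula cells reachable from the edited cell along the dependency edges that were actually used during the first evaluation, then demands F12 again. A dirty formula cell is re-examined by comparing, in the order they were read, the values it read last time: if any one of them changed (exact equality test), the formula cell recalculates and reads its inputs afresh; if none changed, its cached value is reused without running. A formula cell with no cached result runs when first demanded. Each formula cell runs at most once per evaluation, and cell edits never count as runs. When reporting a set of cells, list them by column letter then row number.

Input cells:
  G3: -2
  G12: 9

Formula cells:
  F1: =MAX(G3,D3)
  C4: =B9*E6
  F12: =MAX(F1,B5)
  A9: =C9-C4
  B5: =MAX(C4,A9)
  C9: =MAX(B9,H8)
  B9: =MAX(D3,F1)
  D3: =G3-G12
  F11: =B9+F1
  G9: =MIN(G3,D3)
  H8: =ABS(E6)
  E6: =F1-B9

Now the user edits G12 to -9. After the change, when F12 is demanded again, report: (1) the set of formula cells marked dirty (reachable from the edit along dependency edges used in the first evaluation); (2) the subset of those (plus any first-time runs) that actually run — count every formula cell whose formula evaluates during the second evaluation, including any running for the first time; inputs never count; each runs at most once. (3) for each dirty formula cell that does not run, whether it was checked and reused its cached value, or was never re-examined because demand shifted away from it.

The edit dirties: A9, B5, B9, C4, C9, D3, E6, F1, F12, H8.
9 formula cells run: A9, B5, B9, C4, C9, D3, E6, F1, F12.
Cache hits after checking: H8.
Note where the cutoff bites: H8 is checked, finds nothing changed, and keeps its cache.

First demand of the output computes:
  D3 = -2 - 9 = -11
  F1 = MAX(-2, -11) = -2
  B9 = MAX(-11, -2) = -2
  E6 = -2 - -2 = 0
  C4 = -2 * 0 = 0
  H8 = ABS(0) = 0
  C9 = MAX(-2, 0) = 0
  A9 = 0 - 0 = 0
  B5 = MAX(0, 0) = 0
  F12 = MAX(-2, 0) = 0

After the edit, cleaning proceeds:
  D3: a read changed (G12 9->-9) — executes, giving 7.
  F1: a read changed (D3 -11->7) — executes, giving 7.
  B9: a read changed (D3 -11->7; F1 -2->7) — executes, giving 7.
  E6: a read changed (F1 -2->7; B9 -2->7) — executes, giving 0 — identical to its old value.
  C4: a read changed (B9 -2->7) — executes, giving 0 — identical to its old value.
  H8: dirty, but its reads are unchanged (E6 unchanged); cached 0 stands.
  C9: a read changed (B9 -2->7) — executes, giving 7.
  A9: a read changed (C9 0->7) — executes, giving 7.
  B5: a read changed (A9 0->7) — executes, giving 7.
  F12: a read changed (F1 -2->7; B5 0->7) — executes, giving 7.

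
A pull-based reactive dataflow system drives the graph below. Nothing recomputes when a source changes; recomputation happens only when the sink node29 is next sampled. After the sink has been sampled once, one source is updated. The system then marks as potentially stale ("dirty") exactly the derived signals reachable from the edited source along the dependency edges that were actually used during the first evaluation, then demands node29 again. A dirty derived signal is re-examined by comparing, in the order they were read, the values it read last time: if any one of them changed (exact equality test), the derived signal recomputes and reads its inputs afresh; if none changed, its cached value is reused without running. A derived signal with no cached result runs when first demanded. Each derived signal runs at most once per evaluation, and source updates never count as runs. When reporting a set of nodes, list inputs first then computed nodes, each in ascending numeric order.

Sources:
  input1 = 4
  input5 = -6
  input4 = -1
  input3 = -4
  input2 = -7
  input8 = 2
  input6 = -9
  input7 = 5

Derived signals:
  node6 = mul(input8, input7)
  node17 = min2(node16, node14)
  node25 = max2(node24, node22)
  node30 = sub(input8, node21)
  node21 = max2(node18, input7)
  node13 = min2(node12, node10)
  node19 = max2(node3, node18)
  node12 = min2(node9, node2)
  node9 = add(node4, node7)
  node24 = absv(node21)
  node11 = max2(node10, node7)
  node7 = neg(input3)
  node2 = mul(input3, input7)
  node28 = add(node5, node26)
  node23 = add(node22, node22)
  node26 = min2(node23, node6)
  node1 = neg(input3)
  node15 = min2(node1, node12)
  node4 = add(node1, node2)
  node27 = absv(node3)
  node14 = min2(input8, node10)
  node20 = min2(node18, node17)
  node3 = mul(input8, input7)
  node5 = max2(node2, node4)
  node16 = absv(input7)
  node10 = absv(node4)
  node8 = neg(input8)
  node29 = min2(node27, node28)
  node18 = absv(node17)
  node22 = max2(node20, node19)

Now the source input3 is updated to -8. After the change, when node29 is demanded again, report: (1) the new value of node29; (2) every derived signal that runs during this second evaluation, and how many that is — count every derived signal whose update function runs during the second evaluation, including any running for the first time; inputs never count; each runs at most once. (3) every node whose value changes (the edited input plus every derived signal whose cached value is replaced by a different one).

First evaluation (everything demanded from the output):
  node1 = neg(-4) = 4
  node2 = mul(-4, 5) = -20
  node3 = mul(2, 5) = 10
  node4 = add(4, -20) = -16
  node5 = max2(-20, -16) = -16
  node6 = mul(2, 5) = 10
  node10 = absv(-16) = 16
  node14 = min2(2, 16) = 2
  node16 = absv(5) = 5
  node17 = min2(5, 2) = 2
  node18 = absv(2) = 2
  node19 = max2(10, 2) = 10
  node20 = min2(2, 2) = 2
  node22 = max2(2, 10) = 10
  node23 = add(10, 10) = 20
  node26 = min2(20, 10) = 10
  node27 = absv(10) = 10
  node28 = add(-16, 10) = -6
  node29 = min2(10, -6) = -6

Propagation after the edit:
  node1: runs — input3 -4->-8; result 8.
  node2: runs — input3 -4->-8; result -40.
  node4: runs — node1 4->8; node2 -20->-40; result -32.
  node5: runs — node2 -20->-40; node4 -16->-32; result -32.
  node10: runs — node4 -16->-32; result 32.
  node14: runs — node10 16->32; result 2 (same value as before).
  node17: checked — values it read are unchanged (node16 unchanged, node14 unchanged); reused cached 2 without running.
  node18: checked — values it read are unchanged (node17 unchanged); reused cached 2 without running.
  node19: checked — values it read are unchanged (node3 unchanged, node18 unchanged); reused cached 10 without running.
  node20: checked — values it read are unchanged (node18 unchanged, node17 unchanged); reused cached 2 without running.
  node22: checked — values it read are unchanged (node20 unchanged, node19 unchanged); reused cached 10 without running.
  node23: checked — values it read are unchanged (node22 unchanged, node22 unchanged); reused cached 20 without running.
  node26: checked — values it read are unchanged (node23 unchanged, node6 unchanged); reused cached 10 without running.
  node28: runs — node5 -16->-32; result -22.
  node29: runs — node28 -6->-22; result -22.

Key observation: the cutoff stops propagation at node17 — its inputs' values are unchanged, so it reuses its cache.

New value of node29: -22.
Derived signals that run: node1, node2, node4, node5, node10, node14, node28, node29 — 8 in total.
Values that change: input3, node1, node2, node4, node5, node10, node28, node29.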